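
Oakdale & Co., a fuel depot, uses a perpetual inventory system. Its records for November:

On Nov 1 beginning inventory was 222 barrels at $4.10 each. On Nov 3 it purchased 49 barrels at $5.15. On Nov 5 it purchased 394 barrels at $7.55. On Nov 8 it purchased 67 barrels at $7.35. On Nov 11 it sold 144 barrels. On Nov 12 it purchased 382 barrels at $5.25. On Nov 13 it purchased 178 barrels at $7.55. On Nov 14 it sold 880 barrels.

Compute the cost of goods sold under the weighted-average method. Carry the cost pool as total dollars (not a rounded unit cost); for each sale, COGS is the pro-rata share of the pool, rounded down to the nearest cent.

After Nov 1: 222 on hand, pool $910.20 (≈ $4.1000 each)
After Nov 3: 271 on hand, pool $1,162.55 (≈ $4.2899 each)
After Nov 5: 665 on hand, pool $4,137.25 (≈ $6.2214 each)
After Nov 8: 732 on hand, pool $4,629.70 (≈ $6.3247 each)
Nov 11, sell 144: 144/732 × $4,629.70 → $910.76
After Nov 12: 970 on hand, pool $5,724.44 (≈ $5.9015 each)
After Nov 13: 1148 on hand, pool $7,068.34 (≈ $6.1571 each)
Nov 14, sell 880: 880/1148 × $7,068.34 → $5,418.23
Total COGS = $910.76 + $5,418.23 = $6,328.99
Ending inventory (cost pool remaining) = $1,650.11
Check: goods available $7,979.10 = COGS $6,328.99 + ending $1,650.11

COGS = $6,328.99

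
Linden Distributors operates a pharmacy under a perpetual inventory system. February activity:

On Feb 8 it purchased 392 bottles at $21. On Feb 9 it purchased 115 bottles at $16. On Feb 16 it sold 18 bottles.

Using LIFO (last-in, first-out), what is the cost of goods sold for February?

COGS = $288

Feb 16, 18 sold [LIFO — newest first]: 18 @ $16 = $288
Ending inventory: 392 @ $21 + 97 @ $16 = $9,784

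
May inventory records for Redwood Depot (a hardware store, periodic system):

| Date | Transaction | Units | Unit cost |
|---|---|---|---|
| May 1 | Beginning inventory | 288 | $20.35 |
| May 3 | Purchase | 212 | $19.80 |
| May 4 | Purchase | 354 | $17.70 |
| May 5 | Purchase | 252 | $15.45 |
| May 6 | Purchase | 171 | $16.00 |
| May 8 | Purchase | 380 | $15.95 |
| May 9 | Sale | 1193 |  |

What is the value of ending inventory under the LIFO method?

May 9, 1193 sold [LIFO — newest first]: 380 @ $15.95 + 171 @ $16.00 + 252 @ $15.45 + 354 @ $17.70 + 36 @ $19.80 = $19,669.00
Ending inventory: 288 @ $20.35 + 176 @ $19.80 = $9,345.60

Ending inventory = $9,345.60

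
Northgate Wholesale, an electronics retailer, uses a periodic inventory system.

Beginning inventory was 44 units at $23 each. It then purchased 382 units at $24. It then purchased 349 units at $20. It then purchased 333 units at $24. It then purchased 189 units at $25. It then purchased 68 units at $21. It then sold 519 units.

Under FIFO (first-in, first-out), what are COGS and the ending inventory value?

COGS = $12,040; ending inventory = $19,265

Sale 1 (519) [FIFO — oldest first]: 44 @ $23 + 382 @ $24 + 93 @ $20 = $12,040
Ending inventory: 256 @ $20 + 333 @ $24 + 189 @ $25 + 68 @ $21 = $19,265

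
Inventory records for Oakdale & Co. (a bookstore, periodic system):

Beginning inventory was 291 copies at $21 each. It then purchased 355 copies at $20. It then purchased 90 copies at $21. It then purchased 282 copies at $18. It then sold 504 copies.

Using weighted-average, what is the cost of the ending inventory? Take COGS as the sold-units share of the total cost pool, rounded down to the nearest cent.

Sale 1, sell 504: 504/1018 × $20,177.00 → $9,989.39
Ending inventory (cost pool remaining) = $10,187.61

Ending inventory = $10,187.61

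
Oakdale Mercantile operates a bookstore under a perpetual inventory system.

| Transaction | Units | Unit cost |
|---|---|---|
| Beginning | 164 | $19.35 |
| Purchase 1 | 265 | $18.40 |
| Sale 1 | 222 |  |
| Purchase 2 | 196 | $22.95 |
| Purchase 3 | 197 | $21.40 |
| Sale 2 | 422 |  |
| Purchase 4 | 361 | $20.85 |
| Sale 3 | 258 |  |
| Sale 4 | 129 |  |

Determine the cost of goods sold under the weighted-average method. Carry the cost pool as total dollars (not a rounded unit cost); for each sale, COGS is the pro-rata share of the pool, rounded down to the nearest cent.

COGS = $21,113.68

After Beginning: 164 on hand, pool $3,173.40 (≈ $19.3500 each)
After Purchase 1: 429 on hand, pool $8,049.40 (≈ $18.7632 each)
Sale 1, sell 222: 222/429 × $8,049.40 → $4,165.42
After Purchase 2: 403 on hand, pool $8,382.18 (≈ $20.7995 each)
After Purchase 3: 600 on hand, pool $12,597.98 (≈ $20.9966 each)
Sale 2, sell 422: 422/600 × $12,597.98 → $8,860.57
After Purchase 4: 539 on hand, pool $11,264.26 (≈ $20.8984 each)
Sale 3, sell 258: 258/539 × $11,264.26 → $5,391.79
Sale 4, sell 129: 129/281 × $5,872.47 → $2,695.90
Total COGS = $4,165.42 + $8,860.57 + $5,391.79 + $2,695.90 = $21,113.68
Ending inventory (cost pool remaining) = $3,176.57
Check: goods available $24,290.25 = COGS $21,113.68 + ending $3,176.57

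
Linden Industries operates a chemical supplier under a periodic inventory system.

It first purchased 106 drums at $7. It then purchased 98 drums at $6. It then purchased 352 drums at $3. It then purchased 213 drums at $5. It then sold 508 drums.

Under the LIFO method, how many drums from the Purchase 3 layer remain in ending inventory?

57

Sale 1 (508) [LIFO — newest first]: 213 @ $5 + 295 @ $3 = $1,950
Ending inventory: 106 @ $7 + 98 @ $6 + 57 @ $3 = $1,501
Check: goods available $3,451 = COGS $1,950 + ending $1,501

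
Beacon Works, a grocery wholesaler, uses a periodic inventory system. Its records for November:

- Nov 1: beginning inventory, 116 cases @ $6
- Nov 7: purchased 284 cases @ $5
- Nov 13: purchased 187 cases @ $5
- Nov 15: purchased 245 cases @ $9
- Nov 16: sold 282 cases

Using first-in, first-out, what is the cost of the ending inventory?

Nov 16, 282 sold [FIFO — oldest first]: 116 @ $6 + 166 @ $5 = $1,526
Ending inventory: 118 @ $5 + 187 @ $5 + 245 @ $9 = $3,730
Check: goods available $5,256 = COGS $1,526 + ending $3,730

Ending inventory = $3,730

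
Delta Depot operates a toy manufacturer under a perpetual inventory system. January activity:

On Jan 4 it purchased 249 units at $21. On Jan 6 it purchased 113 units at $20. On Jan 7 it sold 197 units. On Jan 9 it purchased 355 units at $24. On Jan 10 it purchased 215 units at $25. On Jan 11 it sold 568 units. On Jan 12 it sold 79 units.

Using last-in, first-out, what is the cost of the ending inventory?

Ending inventory = $1,848

Jan 7, 197 sold [LIFO — newest first]: 113 @ $20 + 84 @ $21 = $4,024
Jan 11, 568 sold [LIFO — newest first]: 215 @ $25 + 353 @ $24 = $13,847
Jan 12, 79 sold [LIFO — newest first]: 2 @ $24 + 77 @ $21 = $1,665
Total COGS = $4,024 + $13,847 + $1,665 = $19,536
Ending inventory: 88 @ $21 = $1,848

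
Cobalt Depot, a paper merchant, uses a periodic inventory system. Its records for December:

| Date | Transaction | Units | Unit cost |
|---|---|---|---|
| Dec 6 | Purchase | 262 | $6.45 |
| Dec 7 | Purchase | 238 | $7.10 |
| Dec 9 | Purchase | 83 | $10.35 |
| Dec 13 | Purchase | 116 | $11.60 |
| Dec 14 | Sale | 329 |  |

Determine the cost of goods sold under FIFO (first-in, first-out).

Dec 14, 329 sold [FIFO — oldest first]: 262 @ $6.45 + 67 @ $7.10 = $2,165.60
Ending inventory: 171 @ $7.10 + 83 @ $10.35 + 116 @ $11.60 = $3,418.75
Check: goods available $5,584.35 = COGS $2,165.60 + ending $3,418.75

COGS = $2,165.60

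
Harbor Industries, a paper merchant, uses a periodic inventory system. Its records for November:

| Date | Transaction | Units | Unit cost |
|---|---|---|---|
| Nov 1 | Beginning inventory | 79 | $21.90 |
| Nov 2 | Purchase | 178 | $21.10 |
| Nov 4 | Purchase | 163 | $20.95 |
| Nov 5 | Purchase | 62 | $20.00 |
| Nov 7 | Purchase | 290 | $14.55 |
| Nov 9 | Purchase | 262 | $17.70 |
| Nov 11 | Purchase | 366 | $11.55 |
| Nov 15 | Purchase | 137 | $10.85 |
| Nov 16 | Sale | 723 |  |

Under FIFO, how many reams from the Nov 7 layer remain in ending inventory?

49

Nov 16, 723 sold [FIFO — oldest first]: 79 @ $21.90 + 178 @ $21.10 + 163 @ $20.95 + 62 @ $20.00 + 241 @ $14.55 = $13,647.30
Ending inventory: 49 @ $14.55 + 262 @ $17.70 + 366 @ $11.55 + 137 @ $10.85 = $11,064.10
Check: goods available $24,711.40 = COGS $13,647.30 + ending $11,064.10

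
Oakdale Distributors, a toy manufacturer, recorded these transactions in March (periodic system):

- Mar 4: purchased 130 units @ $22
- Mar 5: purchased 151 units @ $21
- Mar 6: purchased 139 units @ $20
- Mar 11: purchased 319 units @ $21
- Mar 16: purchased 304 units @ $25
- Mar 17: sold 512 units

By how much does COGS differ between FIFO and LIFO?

FIFO COGS: 130 @ $22 + 151 @ $21 + 139 @ $20 + 92 @ $21 = $10,743
LIFO COGS: 304 @ $25 + 208 @ $21 = $11,968
Difference = |$10,743 − $11,968| = $1,225

$1,225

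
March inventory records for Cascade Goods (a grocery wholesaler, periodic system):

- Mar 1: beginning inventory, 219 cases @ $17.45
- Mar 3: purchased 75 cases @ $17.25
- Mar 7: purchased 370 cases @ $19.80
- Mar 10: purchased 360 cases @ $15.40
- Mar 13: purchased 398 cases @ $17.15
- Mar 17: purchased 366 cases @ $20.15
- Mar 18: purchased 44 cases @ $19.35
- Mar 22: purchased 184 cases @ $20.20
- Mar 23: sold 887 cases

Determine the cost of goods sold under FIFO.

Mar 23, 887 sold [FIFO — oldest first]: 219 @ $17.45 + 75 @ $17.25 + 370 @ $19.80 + 223 @ $15.40 = $15,875.50
Ending inventory: 137 @ $15.40 + 398 @ $17.15 + 366 @ $20.15 + 44 @ $19.35 + 184 @ $20.20 = $20,878.60

COGS = $15,875.50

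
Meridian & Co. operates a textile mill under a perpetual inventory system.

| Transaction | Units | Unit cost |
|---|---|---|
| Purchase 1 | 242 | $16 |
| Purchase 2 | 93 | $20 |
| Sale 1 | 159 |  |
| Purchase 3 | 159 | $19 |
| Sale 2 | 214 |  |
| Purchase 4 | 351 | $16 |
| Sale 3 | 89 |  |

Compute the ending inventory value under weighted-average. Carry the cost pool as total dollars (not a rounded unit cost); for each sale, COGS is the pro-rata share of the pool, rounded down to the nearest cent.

Ending inventory = $6,325.10

After Purchase 1: 242 on hand, pool $3,872.00 (≈ $16.0000 each)
After Purchase 2: 335 on hand, pool $5,732.00 (≈ $17.1104 each)
Sale 1, sell 159: 159/335 × $5,732.00 → $2,720.56
After Purchase 3: 335 on hand, pool $6,032.44 (≈ $18.0073 each)
Sale 2, sell 214: 214/335 × $6,032.44 → $3,853.55
After Purchase 4: 472 on hand, pool $7,794.89 (≈ $16.5146 each)
Sale 3, sell 89: 89/472 × $7,794.89 → $1,469.79
Total COGS = $2,720.56 + $3,853.55 + $1,469.79 = $8,043.90
Ending inventory (cost pool remaining) = $6,325.10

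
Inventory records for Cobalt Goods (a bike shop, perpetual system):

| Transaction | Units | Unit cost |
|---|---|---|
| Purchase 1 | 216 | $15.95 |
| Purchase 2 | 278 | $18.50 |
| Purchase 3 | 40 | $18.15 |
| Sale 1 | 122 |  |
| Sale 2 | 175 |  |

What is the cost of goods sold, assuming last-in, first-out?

Sale 1 (122) [LIFO — newest first]: 40 @ $18.15 + 82 @ $18.50 = $2,243.00
Sale 2 (175) [LIFO — newest first]: 175 @ $18.50 = $3,237.50
Total COGS = $2,243.00 + $3,237.50 = $5,480.50
Ending inventory: 216 @ $15.95 + 21 @ $18.50 = $3,833.70

COGS = $5,480.50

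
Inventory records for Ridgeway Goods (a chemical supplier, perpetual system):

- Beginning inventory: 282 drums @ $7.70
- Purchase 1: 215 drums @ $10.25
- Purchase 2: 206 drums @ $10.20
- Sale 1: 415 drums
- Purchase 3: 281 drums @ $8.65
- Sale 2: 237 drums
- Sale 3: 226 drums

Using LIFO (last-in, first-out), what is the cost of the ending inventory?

Ending inventory = $816.20

Sale 1 (415) [LIFO — newest first]: 206 @ $10.20 + 209 @ $10.25 = $4,243.45
Sale 2 (237) [LIFO — newest first]: 237 @ $8.65 = $2,050.05
Sale 3 (226) [LIFO — newest first]: 44 @ $8.65 + 6 @ $10.25 + 176 @ $7.70 = $1,797.30
Total COGS = $4,243.45 + $2,050.05 + $1,797.30 = $8,090.80
Ending inventory: 106 @ $7.70 = $816.20
Check: goods available $8,907.00 = COGS $8,090.80 + ending $816.20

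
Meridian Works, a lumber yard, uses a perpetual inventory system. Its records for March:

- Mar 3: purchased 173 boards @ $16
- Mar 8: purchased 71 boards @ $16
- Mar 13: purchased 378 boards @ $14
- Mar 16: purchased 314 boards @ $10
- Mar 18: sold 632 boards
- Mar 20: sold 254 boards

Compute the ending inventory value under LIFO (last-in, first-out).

Ending inventory = $800

Mar 18, 632 sold [LIFO — newest first]: 314 @ $10 + 318 @ $14 = $7,592
Mar 20, 254 sold [LIFO — newest first]: 60 @ $14 + 71 @ $16 + 123 @ $16 = $3,944
Total COGS = $7,592 + $3,944 = $11,536
Ending inventory: 50 @ $16 = $800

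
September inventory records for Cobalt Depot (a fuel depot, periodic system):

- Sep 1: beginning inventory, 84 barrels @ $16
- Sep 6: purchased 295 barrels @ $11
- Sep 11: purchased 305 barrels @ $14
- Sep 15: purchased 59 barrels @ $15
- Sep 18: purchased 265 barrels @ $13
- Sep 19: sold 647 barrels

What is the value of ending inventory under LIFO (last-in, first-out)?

Sep 19, 647 sold [LIFO — newest first]: 265 @ $13 + 59 @ $15 + 305 @ $14 + 18 @ $11 = $8,798
Ending inventory: 84 @ $16 + 277 @ $11 = $4,391

Ending inventory = $4,391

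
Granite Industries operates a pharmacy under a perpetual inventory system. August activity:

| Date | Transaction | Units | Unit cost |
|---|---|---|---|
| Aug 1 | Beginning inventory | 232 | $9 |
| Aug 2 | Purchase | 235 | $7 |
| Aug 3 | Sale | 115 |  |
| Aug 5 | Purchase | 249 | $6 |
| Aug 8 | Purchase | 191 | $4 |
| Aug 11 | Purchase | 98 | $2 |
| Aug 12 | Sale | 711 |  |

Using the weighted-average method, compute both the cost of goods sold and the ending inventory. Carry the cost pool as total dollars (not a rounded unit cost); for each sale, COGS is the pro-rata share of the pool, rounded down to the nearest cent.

After Aug 1: 232 on hand, pool $2,088.00 (≈ $9.0000 each)
After Aug 2: 467 on hand, pool $3,733.00 (≈ $7.9936 each)
Aug 3, sell 115: 115/467 × $3,733.00 → $919.26
After Aug 5: 601 on hand, pool $4,307.74 (≈ $7.1676 each)
After Aug 8: 792 on hand, pool $5,071.74 (≈ $6.4037 each)
After Aug 11: 890 on hand, pool $5,267.74 (≈ $5.9188 each)
Aug 12, sell 711: 711/890 × $5,267.74 → $4,208.27
Total COGS = $919.26 + $4,208.27 = $5,127.53
Ending inventory (cost pool remaining) = $1,059.47

COGS = $5,127.53; ending inventory = $1,059.47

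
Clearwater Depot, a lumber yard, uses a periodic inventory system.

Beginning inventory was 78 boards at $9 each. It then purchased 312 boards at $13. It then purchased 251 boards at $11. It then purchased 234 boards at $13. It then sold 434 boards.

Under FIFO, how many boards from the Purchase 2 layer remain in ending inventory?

207

Sale 1 (434) [FIFO — oldest first]: 78 @ $9 + 312 @ $13 + 44 @ $11 = $5,242
Ending inventory: 207 @ $11 + 234 @ $13 = $5,319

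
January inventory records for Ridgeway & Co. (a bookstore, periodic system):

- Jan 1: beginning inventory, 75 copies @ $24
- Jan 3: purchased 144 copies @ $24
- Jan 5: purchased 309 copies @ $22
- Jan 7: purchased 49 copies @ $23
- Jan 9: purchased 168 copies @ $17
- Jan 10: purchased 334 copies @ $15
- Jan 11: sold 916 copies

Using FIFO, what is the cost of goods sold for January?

Jan 11, 916 sold [FIFO — oldest first]: 75 @ $24 + 144 @ $24 + 309 @ $22 + 49 @ $23 + 168 @ $17 + 171 @ $15 = $18,602
Ending inventory: 163 @ $15 = $2,445

COGS = $18,602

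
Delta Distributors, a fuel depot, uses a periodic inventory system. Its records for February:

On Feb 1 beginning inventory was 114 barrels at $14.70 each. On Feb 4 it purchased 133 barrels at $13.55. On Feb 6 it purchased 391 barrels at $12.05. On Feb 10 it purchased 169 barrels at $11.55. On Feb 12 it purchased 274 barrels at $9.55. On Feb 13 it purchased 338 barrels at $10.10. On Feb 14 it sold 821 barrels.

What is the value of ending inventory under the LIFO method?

Ending inventory = $7,707.50

Feb 14, 821 sold [LIFO — newest first]: 338 @ $10.10 + 274 @ $9.55 + 169 @ $11.55 + 40 @ $12.05 = $8,464.45
Ending inventory: 114 @ $14.70 + 133 @ $13.55 + 351 @ $12.05 = $7,707.50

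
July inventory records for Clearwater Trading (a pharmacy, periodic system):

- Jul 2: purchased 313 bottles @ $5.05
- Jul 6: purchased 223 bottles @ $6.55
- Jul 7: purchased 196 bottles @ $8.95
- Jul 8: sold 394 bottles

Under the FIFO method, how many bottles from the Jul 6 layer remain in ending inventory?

Jul 8, 394 sold [FIFO — oldest first]: 313 @ $5.05 + 81 @ $6.55 = $2,111.20
Ending inventory: 142 @ $6.55 + 196 @ $8.95 = $2,684.30

142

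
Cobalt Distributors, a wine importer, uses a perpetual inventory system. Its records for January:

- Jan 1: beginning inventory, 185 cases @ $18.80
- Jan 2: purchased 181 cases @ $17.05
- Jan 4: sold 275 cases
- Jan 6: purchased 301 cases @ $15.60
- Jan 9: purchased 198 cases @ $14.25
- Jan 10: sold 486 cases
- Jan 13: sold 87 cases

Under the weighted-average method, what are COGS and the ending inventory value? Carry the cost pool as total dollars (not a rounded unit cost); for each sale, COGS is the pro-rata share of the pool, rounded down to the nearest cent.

COGS = $13,817.52; ending inventory = $263.63

After Jan 1: 185 on hand, pool $3,478.00 (≈ $18.8000 each)
After Jan 2: 366 on hand, pool $6,564.05 (≈ $17.9346 each)
Jan 4, sell 275: 275/366 × $6,564.05 → $4,932.00
After Jan 6: 392 on hand, pool $6,327.65 (≈ $16.1420 each)
After Jan 9: 590 on hand, pool $9,149.15 (≈ $15.5070 each)
Jan 10, sell 486: 486/590 × $9,149.15 → $7,536.41
Jan 13, sell 87: 87/104 × $1,612.74 → $1,349.11
Total COGS = $4,932.00 + $7,536.41 + $1,349.11 = $13,817.52
Ending inventory (cost pool remaining) = $263.63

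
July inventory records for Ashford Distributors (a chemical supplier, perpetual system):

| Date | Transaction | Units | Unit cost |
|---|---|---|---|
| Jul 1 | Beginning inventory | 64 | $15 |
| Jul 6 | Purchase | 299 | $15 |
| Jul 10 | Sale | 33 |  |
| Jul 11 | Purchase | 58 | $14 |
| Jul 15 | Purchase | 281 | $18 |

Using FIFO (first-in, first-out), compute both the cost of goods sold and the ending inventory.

Jul 10, 33 sold [FIFO — oldest first]: 33 @ $15 = $495
Ending inventory: 31 @ $15 + 299 @ $15 + 58 @ $14 + 281 @ $18 = $10,820

COGS = $495; ending inventory = $10,820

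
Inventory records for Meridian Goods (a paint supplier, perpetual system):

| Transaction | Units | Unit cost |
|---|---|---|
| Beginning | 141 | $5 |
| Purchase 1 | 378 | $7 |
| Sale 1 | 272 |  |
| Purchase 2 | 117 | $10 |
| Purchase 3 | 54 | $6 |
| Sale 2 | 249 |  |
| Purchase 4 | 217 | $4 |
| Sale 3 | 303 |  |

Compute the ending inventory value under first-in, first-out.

Ending inventory = $332

Sale 1 (272) [FIFO — oldest first]: 141 @ $5 + 131 @ $7 = $1,622
Sale 2 (249) [FIFO — oldest first]: 247 @ $7 + 2 @ $10 = $1,749
Sale 3 (303) [FIFO — oldest first]: 115 @ $10 + 54 @ $6 + 134 @ $4 = $2,010
Total COGS = $1,622 + $1,749 + $2,010 = $5,381
Ending inventory: 83 @ $4 = $332
Check: goods available $5,713 = COGS $5,381 + ending $332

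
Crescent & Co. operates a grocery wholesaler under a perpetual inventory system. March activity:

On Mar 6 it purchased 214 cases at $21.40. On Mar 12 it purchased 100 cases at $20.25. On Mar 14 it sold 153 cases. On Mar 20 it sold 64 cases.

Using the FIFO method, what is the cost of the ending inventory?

Mar 14, 153 sold [FIFO — oldest first]: 153 @ $21.40 = $3,274.20
Mar 20, 64 sold [FIFO — oldest first]: 61 @ $21.40 + 3 @ $20.25 = $1,366.15
Total COGS = $3,274.20 + $1,366.15 = $4,640.35
Ending inventory: 97 @ $20.25 = $1,964.25

Ending inventory = $1,964.25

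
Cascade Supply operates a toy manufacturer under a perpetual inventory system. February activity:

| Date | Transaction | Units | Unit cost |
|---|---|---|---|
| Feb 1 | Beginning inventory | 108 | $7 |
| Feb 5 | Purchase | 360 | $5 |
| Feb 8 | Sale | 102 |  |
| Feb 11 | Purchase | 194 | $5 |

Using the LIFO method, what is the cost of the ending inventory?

Ending inventory = $3,016

Feb 8, 102 sold [LIFO — newest first]: 102 @ $5 = $510
Ending inventory: 108 @ $7 + 258 @ $5 + 194 @ $5 = $3,016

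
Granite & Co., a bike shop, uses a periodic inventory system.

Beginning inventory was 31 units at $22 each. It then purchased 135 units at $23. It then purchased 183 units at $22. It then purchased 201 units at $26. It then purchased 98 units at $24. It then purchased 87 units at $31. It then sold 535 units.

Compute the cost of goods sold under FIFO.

Sale 1 (535) [FIFO — oldest first]: 31 @ $22 + 135 @ $23 + 183 @ $22 + 186 @ $26 = $12,649
Ending inventory: 15 @ $26 + 98 @ $24 + 87 @ $31 = $5,439
Check: goods available $18,088 = COGS $12,649 + ending $5,439

COGS = $12,649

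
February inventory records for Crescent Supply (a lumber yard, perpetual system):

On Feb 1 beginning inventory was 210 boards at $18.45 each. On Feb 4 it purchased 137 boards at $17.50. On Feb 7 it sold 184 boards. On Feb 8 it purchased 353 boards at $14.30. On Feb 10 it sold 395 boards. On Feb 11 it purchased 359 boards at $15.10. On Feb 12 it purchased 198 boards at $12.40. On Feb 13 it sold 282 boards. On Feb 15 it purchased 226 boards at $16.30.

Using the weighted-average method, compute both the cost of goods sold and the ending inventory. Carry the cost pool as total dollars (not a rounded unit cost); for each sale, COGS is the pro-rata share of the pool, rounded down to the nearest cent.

After Feb 1: 210 on hand, pool $3,874.50 (≈ $18.4500 each)
After Feb 4: 347 on hand, pool $6,272.00 (≈ $18.0749 each)
Feb 7, sell 184: 184/347 × $6,272.00 → $3,325.78
After Feb 8: 516 on hand, pool $7,994.12 (≈ $15.4925 each)
Feb 10, sell 395: 395/516 × $7,994.12 → $6,119.52
After Feb 11: 480 on hand, pool $7,295.50 (≈ $15.1990 each)
After Feb 12: 678 on hand, pool $9,750.70 (≈ $14.3816 each)
Feb 13, sell 282: 282/678 × $9,750.70 → $4,055.60
After Feb 15: 622 on hand, pool $9,378.90 (≈ $15.0786 each)
Total COGS = $3,325.78 + $6,119.52 + $4,055.60 = $13,500.90
Ending inventory (cost pool remaining) = $9,378.90

COGS = $13,500.90; ending inventory = $9,378.90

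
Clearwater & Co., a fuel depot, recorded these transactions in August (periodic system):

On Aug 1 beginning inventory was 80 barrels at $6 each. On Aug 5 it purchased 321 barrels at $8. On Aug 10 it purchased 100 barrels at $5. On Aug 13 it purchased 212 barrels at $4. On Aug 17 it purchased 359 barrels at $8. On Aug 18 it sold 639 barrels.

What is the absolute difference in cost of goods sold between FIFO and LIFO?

$40

FIFO COGS: 80 @ $6 + 321 @ $8 + 100 @ $5 + 138 @ $4 = $4,100
LIFO COGS: 359 @ $8 + 212 @ $4 + 68 @ $5 = $4,060
Difference = |$4,100 − $4,060| = $40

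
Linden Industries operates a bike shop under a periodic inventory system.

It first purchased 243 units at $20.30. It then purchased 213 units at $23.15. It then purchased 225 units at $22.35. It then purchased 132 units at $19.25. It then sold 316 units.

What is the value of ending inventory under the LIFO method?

Sale 1 (316) [LIFO — newest first]: 132 @ $19.25 + 184 @ $22.35 = $6,653.40
Ending inventory: 243 @ $20.30 + 213 @ $23.15 + 41 @ $22.35 = $10,780.20

Ending inventory = $10,780.20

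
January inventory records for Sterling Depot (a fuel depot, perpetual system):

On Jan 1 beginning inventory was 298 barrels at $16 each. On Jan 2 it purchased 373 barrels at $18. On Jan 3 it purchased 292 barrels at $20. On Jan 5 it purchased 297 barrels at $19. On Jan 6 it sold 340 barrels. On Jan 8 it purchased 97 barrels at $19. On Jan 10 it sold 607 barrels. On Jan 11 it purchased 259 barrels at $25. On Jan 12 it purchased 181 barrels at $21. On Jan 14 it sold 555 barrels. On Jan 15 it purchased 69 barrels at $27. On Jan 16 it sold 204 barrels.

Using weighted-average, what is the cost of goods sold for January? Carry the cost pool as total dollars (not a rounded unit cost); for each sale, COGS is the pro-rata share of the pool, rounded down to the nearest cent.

After Jan 1: 298 on hand, pool $4,768.00 (≈ $16.0000 each)
After Jan 2: 671 on hand, pool $11,482.00 (≈ $17.1118 each)
After Jan 3: 963 on hand, pool $17,322.00 (≈ $17.9875 each)
After Jan 5: 1260 on hand, pool $22,965.00 (≈ $18.2262 each)
Jan 6, sell 340: 340/1260 × $22,965.00 → $6,196.90
After Jan 8: 1017 on hand, pool $18,611.10 (≈ $18.3000 each)
Jan 10, sell 607: 607/1017 × $18,611.10 → $11,108.10
After Jan 11: 669 on hand, pool $13,978.00 (≈ $20.8939 each)
After Jan 12: 850 on hand, pool $17,779.00 (≈ $20.9165 each)
Jan 14, sell 555: 555/850 × $17,779.00 → $11,608.64
After Jan 15: 364 on hand, pool $8,033.36 (≈ $22.0697 each)
Jan 16, sell 204: 204/364 × $8,033.36 → $4,502.21
Total COGS = $6,196.90 + $11,108.10 + $11,608.64 + $4,502.21 = $33,415.85
Ending inventory (cost pool remaining) = $3,531.15

COGS = $33,415.85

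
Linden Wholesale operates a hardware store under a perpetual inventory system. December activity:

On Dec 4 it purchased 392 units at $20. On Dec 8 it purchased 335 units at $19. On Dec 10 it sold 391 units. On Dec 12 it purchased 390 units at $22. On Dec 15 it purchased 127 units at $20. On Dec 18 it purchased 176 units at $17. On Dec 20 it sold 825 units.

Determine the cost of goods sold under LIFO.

COGS = $24,237

Dec 10, 391 sold [LIFO — newest first]: 335 @ $19 + 56 @ $20 = $7,485
Dec 20, 825 sold [LIFO — newest first]: 176 @ $17 + 127 @ $20 + 390 @ $22 + 132 @ $20 = $16,752
Total COGS = $7,485 + $16,752 = $24,237
Ending inventory: 204 @ $20 = $4,080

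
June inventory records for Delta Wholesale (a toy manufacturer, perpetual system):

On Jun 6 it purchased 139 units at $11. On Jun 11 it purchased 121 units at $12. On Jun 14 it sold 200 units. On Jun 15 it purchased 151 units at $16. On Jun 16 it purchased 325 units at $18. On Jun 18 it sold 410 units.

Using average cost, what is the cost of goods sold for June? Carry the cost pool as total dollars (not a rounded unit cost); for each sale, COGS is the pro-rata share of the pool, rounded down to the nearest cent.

After Jun 6: 139 on hand, pool $1,529.00 (≈ $11.0000 each)
After Jun 11: 260 on hand, pool $2,981.00 (≈ $11.4654 each)
Jun 14, sell 200: 200/260 × $2,981.00 → $2,293.07
After Jun 15: 211 on hand, pool $3,103.93 (≈ $14.7106 each)
After Jun 16: 536 on hand, pool $8,953.93 (≈ $16.7051 each)
Jun 18, sell 410: 410/536 × $8,953.93 → $6,849.08
Total COGS = $2,293.07 + $6,849.08 = $9,142.15
Ending inventory (cost pool remaining) = $2,104.85

COGS = $9,142.15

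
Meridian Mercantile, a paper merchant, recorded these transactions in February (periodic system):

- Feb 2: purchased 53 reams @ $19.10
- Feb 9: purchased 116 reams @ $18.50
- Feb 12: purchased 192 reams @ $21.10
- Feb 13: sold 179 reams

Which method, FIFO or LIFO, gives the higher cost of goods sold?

LIFO

FIFO COGS: 53 @ $19.10 + 116 @ $18.50 + 10 @ $21.10 = $3,369.30
LIFO COGS: 179 @ $21.10 = $3,776.90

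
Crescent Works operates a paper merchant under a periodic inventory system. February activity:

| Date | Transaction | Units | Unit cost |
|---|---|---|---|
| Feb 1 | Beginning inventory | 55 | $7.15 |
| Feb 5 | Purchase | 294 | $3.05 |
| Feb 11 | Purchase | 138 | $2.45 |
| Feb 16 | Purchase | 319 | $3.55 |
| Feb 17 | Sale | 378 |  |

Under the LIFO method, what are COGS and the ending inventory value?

Feb 17, 378 sold [LIFO — newest first]: 319 @ $3.55 + 59 @ $2.45 = $1,277.00
Ending inventory: 55 @ $7.15 + 294 @ $3.05 + 79 @ $2.45 = $1,483.50

COGS = $1,277.00; ending inventory = $1,483.50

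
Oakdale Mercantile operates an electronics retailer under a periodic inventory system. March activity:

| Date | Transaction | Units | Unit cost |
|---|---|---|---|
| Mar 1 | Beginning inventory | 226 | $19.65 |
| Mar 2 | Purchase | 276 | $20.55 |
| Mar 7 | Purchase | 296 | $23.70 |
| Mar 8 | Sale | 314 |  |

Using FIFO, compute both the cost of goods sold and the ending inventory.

COGS = $6,249.30; ending inventory = $10,878.60

Mar 8, 314 sold [FIFO — oldest first]: 226 @ $19.65 + 88 @ $20.55 = $6,249.30
Ending inventory: 188 @ $20.55 + 296 @ $23.70 = $10,878.60
Check: goods available $17,127.90 = COGS $6,249.30 + ending $10,878.60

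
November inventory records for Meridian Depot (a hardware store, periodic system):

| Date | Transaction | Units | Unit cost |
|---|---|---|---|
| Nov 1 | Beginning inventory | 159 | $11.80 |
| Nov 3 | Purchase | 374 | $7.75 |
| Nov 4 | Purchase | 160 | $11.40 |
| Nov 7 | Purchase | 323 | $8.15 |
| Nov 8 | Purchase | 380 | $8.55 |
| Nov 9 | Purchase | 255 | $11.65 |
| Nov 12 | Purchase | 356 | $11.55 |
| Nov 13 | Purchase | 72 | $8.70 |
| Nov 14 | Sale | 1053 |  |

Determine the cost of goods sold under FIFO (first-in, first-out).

Nov 14, 1053 sold [FIFO — oldest first]: 159 @ $11.80 + 374 @ $7.75 + 160 @ $11.40 + 323 @ $8.15 + 37 @ $8.55 = $9,547.50
Ending inventory: 343 @ $8.55 + 255 @ $11.65 + 356 @ $11.55 + 72 @ $8.70 = $10,641.60

COGS = $9,547.50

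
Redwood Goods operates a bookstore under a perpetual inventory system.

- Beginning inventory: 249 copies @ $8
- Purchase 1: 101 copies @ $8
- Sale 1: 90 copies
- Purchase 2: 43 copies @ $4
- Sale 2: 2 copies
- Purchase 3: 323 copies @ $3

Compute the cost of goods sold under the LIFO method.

Sale 1 (90) [LIFO — newest first]: 90 @ $8 = $720
Sale 2 (2) [LIFO — newest first]: 2 @ $4 = $8
Total COGS = $720 + $8 = $728
Ending inventory: 249 @ $8 + 11 @ $8 + 41 @ $4 + 323 @ $3 = $3,213

COGS = $728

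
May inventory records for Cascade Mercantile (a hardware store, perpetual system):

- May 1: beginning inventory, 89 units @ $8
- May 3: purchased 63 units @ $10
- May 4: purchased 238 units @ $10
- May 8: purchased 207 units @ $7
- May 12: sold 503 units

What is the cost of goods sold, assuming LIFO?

May 12, 503 sold [LIFO — newest first]: 207 @ $7 + 238 @ $10 + 58 @ $10 = $4,409
Ending inventory: 89 @ $8 + 5 @ $10 = $762
Check: goods available $5,171 = COGS $4,409 + ending $762

COGS = $4,409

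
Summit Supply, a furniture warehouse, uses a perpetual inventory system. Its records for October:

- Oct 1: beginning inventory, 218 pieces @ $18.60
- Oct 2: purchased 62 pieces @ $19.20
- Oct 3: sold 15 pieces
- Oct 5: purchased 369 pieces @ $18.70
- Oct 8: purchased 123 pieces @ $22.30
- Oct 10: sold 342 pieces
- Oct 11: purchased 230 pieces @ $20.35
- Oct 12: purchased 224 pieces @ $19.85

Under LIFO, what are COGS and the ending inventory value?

COGS = $7,126.20; ending inventory = $16,889.10

Oct 3, 15 sold [LIFO — newest first]: 15 @ $19.20 = $288.00
Oct 10, 342 sold [LIFO — newest first]: 123 @ $22.30 + 219 @ $18.70 = $6,838.20
Total COGS = $288.00 + $6,838.20 = $7,126.20
Ending inventory: 218 @ $18.60 + 47 @ $19.20 + 150 @ $18.70 + 230 @ $20.35 + 224 @ $19.85 = $16,889.10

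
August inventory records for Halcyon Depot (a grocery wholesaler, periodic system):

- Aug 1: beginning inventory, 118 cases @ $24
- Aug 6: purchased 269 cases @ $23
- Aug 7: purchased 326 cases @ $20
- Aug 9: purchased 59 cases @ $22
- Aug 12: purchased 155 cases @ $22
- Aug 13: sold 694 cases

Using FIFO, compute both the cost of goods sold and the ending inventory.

Aug 13, 694 sold [FIFO — oldest first]: 118 @ $24 + 269 @ $23 + 307 @ $20 = $15,159
Ending inventory: 19 @ $20 + 59 @ $22 + 155 @ $22 = $5,088
Check: goods available $20,247 = COGS $15,159 + ending $5,088

COGS = $15,159; ending inventory = $5,088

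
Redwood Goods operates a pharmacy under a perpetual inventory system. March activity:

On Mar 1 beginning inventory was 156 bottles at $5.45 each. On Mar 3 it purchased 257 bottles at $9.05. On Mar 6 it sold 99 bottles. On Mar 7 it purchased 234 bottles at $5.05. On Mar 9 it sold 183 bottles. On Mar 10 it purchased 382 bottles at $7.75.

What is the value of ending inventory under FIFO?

Mar 6, 99 sold [FIFO — oldest first]: 99 @ $5.45 = $539.55
Mar 9, 183 sold [FIFO — oldest first]: 57 @ $5.45 + 126 @ $9.05 = $1,450.95
Total COGS = $539.55 + $1,450.95 = $1,990.50
Ending inventory: 131 @ $9.05 + 234 @ $5.05 + 382 @ $7.75 = $5,327.75

Ending inventory = $5,327.75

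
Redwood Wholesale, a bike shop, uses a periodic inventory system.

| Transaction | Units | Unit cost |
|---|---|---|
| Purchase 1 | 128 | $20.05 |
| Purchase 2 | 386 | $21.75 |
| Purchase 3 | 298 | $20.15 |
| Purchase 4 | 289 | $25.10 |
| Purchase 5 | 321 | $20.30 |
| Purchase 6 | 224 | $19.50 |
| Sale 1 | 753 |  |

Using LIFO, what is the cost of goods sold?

Sale 1 (753) [LIFO — newest first]: 224 @ $19.50 + 321 @ $20.30 + 208 @ $25.10 = $16,105.10
Ending inventory: 128 @ $20.05 + 386 @ $21.75 + 298 @ $20.15 + 81 @ $25.10 = $18,999.70

COGS = $16,105.10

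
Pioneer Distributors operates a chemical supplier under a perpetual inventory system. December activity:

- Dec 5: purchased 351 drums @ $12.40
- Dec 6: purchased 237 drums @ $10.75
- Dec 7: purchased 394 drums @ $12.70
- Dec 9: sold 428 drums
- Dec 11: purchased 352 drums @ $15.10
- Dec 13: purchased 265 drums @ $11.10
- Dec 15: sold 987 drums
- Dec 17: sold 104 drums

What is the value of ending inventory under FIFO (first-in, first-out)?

Dec 9, 428 sold [FIFO — oldest first]: 351 @ $12.40 + 77 @ $10.75 = $5,180.15
Dec 15, 987 sold [FIFO — oldest first]: 160 @ $10.75 + 394 @ $12.70 + 352 @ $15.10 + 81 @ $11.10 = $12,938.10
Dec 17, 104 sold [FIFO — oldest first]: 104 @ $11.10 = $1,154.40
Total COGS = $5,180.15 + $12,938.10 + $1,154.40 = $19,272.65
Ending inventory: 80 @ $11.10 = $888.00

Ending inventory = $888.00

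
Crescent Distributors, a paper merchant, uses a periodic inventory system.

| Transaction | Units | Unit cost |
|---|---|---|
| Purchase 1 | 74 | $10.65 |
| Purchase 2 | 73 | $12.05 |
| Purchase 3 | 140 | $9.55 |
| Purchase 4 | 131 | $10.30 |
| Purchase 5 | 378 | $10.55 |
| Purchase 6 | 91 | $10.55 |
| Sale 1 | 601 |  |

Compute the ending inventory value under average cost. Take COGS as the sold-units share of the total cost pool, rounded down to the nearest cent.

Sale 1, sell 601: 601/887 × $9,302.00 → $6,302.70
Ending inventory (cost pool remaining) = $2,999.30

Ending inventory = $2,999.30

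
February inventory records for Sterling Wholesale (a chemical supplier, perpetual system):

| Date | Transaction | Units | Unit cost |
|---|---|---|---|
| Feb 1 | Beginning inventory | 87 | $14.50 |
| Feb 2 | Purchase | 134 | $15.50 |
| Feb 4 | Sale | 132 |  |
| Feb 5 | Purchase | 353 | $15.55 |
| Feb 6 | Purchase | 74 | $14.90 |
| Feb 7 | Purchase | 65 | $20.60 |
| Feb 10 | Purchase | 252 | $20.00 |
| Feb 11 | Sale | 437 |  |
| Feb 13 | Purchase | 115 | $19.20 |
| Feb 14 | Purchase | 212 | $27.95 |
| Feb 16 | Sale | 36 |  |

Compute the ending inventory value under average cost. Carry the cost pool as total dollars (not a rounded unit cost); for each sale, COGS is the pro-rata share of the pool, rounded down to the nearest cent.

Ending inventory = $14,194.89

After Feb 1: 87 on hand, pool $1,261.50 (≈ $14.5000 each)
After Feb 2: 221 on hand, pool $3,338.50 (≈ $15.1063 each)
Feb 4, sell 132: 132/221 × $3,338.50 → $1,994.03
After Feb 5: 442 on hand, pool $6,833.62 (≈ $15.4607 each)
After Feb 6: 516 on hand, pool $7,936.22 (≈ $15.3803 each)
After Feb 7: 581 on hand, pool $9,275.22 (≈ $15.9642 each)
After Feb 10: 833 on hand, pool $14,315.22 (≈ $17.1851 each)
Feb 11, sell 437: 437/833 × $14,315.22 → $7,509.90
After Feb 13: 511 on hand, pool $9,013.32 (≈ $17.6386 each)
After Feb 14: 723 on hand, pool $14,938.72 (≈ $20.6621 each)
Feb 16, sell 36: 36/723 × $14,938.72 → $743.83
Total COGS = $1,994.03 + $7,509.90 + $743.83 = $10,247.76
Ending inventory (cost pool remaining) = $14,194.89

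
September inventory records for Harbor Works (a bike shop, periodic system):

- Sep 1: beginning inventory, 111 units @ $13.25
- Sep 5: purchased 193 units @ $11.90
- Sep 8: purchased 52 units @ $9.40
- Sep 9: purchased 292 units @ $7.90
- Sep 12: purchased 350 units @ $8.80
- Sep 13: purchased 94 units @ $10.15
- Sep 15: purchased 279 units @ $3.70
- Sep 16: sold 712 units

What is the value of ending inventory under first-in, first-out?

Ending inventory = $4,503.20

Sep 16, 712 sold [FIFO — oldest first]: 111 @ $13.25 + 193 @ $11.90 + 52 @ $9.40 + 292 @ $7.90 + 64 @ $8.80 = $7,126.25
Ending inventory: 286 @ $8.80 + 94 @ $10.15 + 279 @ $3.70 = $4,503.20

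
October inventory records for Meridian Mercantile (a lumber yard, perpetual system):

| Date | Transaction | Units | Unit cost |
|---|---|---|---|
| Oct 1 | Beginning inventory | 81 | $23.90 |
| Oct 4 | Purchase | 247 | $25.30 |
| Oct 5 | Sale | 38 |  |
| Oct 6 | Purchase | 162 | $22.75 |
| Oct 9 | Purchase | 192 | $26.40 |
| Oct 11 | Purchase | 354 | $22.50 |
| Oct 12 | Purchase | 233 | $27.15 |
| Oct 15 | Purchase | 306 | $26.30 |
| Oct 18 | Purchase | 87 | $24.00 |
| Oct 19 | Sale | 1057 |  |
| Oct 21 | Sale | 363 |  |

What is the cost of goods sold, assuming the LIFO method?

Oct 5, 38 sold [LIFO — newest first]: 38 @ $25.30 = $961.40
Oct 19, 1057 sold [LIFO — newest first]: 87 @ $24.00 + 306 @ $26.30 + 233 @ $27.15 + 354 @ $22.50 + 77 @ $26.40 = $26,459.55
Oct 21, 363 sold [LIFO — newest first]: 115 @ $26.40 + 162 @ $22.75 + 86 @ $25.30 = $8,897.30
Total COGS = $961.40 + $26,459.55 + $8,897.30 = $36,318.25
Ending inventory: 81 @ $23.90 + 123 @ $25.30 = $5,047.80
Check: goods available $41,366.05 = COGS $36,318.25 + ending $5,047.80

COGS = $36,318.25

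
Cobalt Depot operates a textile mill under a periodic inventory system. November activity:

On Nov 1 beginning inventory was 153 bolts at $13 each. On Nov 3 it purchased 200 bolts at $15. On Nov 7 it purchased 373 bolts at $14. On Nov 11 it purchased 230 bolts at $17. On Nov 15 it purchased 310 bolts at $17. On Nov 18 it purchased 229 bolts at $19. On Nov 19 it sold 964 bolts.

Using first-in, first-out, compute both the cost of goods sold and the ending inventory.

Nov 19, 964 sold [FIFO — oldest first]: 153 @ $13 + 200 @ $15 + 373 @ $14 + 230 @ $17 + 8 @ $17 = $14,257
Ending inventory: 302 @ $17 + 229 @ $19 = $9,485

COGS = $14,257; ending inventory = $9,485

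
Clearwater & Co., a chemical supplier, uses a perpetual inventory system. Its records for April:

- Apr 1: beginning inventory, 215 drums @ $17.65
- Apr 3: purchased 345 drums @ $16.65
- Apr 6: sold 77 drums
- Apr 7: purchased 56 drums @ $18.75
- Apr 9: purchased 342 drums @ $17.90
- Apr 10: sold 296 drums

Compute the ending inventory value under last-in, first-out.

Ending inventory = $10,130.35

Apr 6, 77 sold [LIFO — newest first]: 77 @ $16.65 = $1,282.05
Apr 10, 296 sold [LIFO — newest first]: 296 @ $17.90 = $5,298.40
Total COGS = $1,282.05 + $5,298.40 = $6,580.45
Ending inventory: 215 @ $17.65 + 268 @ $16.65 + 56 @ $18.75 + 46 @ $17.90 = $10,130.35
Check: goods available $16,710.80 = COGS $6,580.45 + ending $10,130.35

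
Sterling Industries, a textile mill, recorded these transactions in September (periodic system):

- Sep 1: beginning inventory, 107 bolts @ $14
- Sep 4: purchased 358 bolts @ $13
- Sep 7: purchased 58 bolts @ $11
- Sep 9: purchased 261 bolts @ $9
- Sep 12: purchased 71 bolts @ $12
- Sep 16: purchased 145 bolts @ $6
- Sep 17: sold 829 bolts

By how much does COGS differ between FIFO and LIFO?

FIFO COGS: 107 @ $14 + 358 @ $13 + 58 @ $11 + 261 @ $9 + 45 @ $12 = $9,679
LIFO COGS: 145 @ $6 + 71 @ $12 + 261 @ $9 + 58 @ $11 + 294 @ $13 = $8,531
Difference = |$9,679 − $8,531| = $1,148

$1,148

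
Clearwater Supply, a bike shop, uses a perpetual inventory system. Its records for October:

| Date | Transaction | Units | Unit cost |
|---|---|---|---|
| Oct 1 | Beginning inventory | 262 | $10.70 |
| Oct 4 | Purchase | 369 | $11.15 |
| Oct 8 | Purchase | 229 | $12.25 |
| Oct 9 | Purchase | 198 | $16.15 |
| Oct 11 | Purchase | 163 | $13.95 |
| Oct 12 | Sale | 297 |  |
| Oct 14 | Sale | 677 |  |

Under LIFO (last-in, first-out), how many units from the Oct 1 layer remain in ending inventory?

247

Oct 12, 297 sold [LIFO — newest first]: 163 @ $13.95 + 134 @ $16.15 = $4,437.95
Oct 14, 677 sold [LIFO — newest first]: 64 @ $16.15 + 229 @ $12.25 + 369 @ $11.15 + 15 @ $10.70 = $8,113.70
Total COGS = $4,437.95 + $8,113.70 = $12,551.65
Ending inventory: 247 @ $10.70 = $2,642.90
Check: goods available $15,194.55 = COGS $12,551.65 + ending $2,642.90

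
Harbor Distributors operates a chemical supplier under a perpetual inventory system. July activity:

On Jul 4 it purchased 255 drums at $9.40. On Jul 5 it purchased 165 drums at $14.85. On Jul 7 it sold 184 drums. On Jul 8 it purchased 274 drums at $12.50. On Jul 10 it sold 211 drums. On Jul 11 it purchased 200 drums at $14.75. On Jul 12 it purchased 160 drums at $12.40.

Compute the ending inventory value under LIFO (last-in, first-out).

Ending inventory = $7,939.90

Jul 7, 184 sold [LIFO — newest first]: 165 @ $14.85 + 19 @ $9.40 = $2,628.85
Jul 10, 211 sold [LIFO — newest first]: 211 @ $12.50 = $2,637.50
Total COGS = $2,628.85 + $2,637.50 = $5,266.35
Ending inventory: 236 @ $9.40 + 63 @ $12.50 + 200 @ $14.75 + 160 @ $12.40 = $7,939.90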